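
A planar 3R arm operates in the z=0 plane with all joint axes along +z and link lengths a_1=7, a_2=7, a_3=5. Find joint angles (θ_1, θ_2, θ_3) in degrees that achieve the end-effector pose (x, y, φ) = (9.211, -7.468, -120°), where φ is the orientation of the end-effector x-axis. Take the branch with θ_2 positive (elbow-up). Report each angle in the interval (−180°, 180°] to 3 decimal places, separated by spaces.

wrist centre = target − a_3·(cos φ, sin φ) = (11.7110, -3.1379)
cos θ_2 = (146.9938−7²−7²)/(2·7·7) = 0.4999; θ_2 = 60.0042° (elbow-up)
β = atan2(-3.1379,11.7110) = -14.9996°; ψ = atan2(6.0624,10.4996) = 30.0021°
θ_1 = β − ψ = -45.0017°
θ_3 = φ − θ_1 − θ_2 = -135.0025° (wrapped to (-180°,180°])

-45.002 60.004 -135.002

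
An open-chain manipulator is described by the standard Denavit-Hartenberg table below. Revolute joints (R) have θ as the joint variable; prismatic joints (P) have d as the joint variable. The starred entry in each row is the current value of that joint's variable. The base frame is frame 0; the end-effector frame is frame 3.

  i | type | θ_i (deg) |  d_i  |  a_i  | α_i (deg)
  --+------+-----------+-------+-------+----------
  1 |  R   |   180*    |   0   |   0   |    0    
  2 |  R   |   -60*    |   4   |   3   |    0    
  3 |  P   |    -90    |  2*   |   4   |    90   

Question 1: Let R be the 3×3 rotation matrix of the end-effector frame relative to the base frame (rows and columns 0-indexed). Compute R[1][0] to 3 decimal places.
0.500

End-effector x-axis (col 0 of R) = (0.8660,0.5000,0.0000)
R[1][0] = 0.5000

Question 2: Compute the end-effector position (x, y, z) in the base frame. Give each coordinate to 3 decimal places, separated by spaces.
after link 1: o_1 = (0.0000, 0.0000, 0.0000)
after link 2: o_2 = (-1.5000, 2.5981, 4.0000)
after link 3: o_3 = (1.9641, 4.5981, 6.0000)

1.964 4.598 6.000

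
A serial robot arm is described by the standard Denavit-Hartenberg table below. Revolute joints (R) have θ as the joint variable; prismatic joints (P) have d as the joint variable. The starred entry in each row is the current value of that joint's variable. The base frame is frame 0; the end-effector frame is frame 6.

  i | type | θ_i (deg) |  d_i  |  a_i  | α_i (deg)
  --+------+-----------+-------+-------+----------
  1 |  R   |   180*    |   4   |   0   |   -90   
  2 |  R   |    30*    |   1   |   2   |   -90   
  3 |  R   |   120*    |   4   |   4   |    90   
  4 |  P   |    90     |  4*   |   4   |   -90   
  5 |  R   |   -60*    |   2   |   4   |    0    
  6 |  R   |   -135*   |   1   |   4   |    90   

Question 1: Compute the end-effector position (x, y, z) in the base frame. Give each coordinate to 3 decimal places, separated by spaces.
-3.053 3.080 -4.848

after link 1: o_1 = (0.0000, 0.0000, 4.0000)
after link 2: o_2 = (-1.7321, -1.0000, 3.0000)
after link 3: o_3 = (2.0000, 2.4641, 0.5359)
after link 4: o_4 = (1.0000, 4.4641, -4.6603)
after link 5: o_5 = (-1.4641, 4.4641, -8.3923)
after link 6: o_6 = (-3.0525, 3.0804, -4.8480)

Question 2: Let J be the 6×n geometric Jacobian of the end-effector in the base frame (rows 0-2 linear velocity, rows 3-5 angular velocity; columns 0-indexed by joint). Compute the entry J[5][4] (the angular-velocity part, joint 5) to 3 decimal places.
axis z_4 = (-0.4330,-0.8660,-0.2500); lever o_n−o_4 = (-4.0525,-1.3837,-0.1877)
cross product → J_v[:, 4] = (-0.1834,0.9319,-2.9104)
J_ω[:, 4] = z_4
entry J[5][4] = -0.2500

-0.250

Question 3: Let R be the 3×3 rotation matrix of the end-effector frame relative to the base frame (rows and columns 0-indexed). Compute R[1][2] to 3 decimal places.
-0.483

End-effector z-axis (col 2 of R) = (0.8539,-0.4830,0.1941)
R[1][2] = -0.4830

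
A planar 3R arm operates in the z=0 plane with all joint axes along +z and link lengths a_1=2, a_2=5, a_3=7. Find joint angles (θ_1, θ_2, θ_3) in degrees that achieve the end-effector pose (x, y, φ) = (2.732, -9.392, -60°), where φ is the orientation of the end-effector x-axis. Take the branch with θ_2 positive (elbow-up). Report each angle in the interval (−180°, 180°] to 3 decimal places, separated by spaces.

124.011 150.011 25.978

wrist centre = target − a_3·(cos φ, sin φ) = (-0.7680, -3.3298)
cos θ_2 = (11.6775−2²−5²)/(2·2·5) = -0.8661; θ_2 = 150.0112° (elbow-up)
β = atan2(-3.3298,-0.7680) = -102.9877°; ψ = atan2(2.4992,-2.3306) = 133.0014°
θ_1 = β − ψ = -235.9892°
θ_3 = φ − θ_1 − θ_2 = 25.9780° (wrapped to (-180°,180°])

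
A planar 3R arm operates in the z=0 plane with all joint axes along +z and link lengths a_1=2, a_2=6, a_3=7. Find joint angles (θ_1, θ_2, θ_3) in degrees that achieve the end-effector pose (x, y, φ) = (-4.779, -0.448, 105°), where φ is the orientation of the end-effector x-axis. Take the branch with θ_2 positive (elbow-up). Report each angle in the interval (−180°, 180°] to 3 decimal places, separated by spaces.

wrist centre = target − a_3·(cos φ, sin φ) = (-2.9673, -7.2095)
cos θ_2 = (60.7813−2²−6²)/(2·2·6) = 0.8659; θ_2 = 30.0159° (elbow-up)
β = atan2(-7.2095,-2.9673) = -112.3710°; ψ = atan2(3.0014,7.1953) = 22.6429°
θ_1 = β − ψ = -135.0139°
θ_3 = φ − θ_1 − θ_2 = -150.0020° (wrapped to (-180°,180°])

-135.014 30.016 -150.002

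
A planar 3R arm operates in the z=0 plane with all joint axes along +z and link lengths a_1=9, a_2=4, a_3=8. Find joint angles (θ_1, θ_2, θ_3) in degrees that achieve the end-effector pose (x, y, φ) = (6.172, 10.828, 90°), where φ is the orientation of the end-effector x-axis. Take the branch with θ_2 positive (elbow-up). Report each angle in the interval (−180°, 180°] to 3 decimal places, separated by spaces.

wrist centre = target − a_3·(cos φ, sin φ) = (6.1720, 2.8280)
cos θ_2 = (46.0912−9²−4²)/(2·9·4) = -0.7071; θ_2 = 134.9968° (elbow-up)
β = atan2(2.8280,6.1720) = 24.6172°; ψ = atan2(2.8286,6.1717) = 24.6226°
θ_1 = β − ψ = -0.0054°
θ_3 = φ − θ_1 − θ_2 = -44.9913° (wrapped to (-180°,180°])

-0.005 134.997 -44.991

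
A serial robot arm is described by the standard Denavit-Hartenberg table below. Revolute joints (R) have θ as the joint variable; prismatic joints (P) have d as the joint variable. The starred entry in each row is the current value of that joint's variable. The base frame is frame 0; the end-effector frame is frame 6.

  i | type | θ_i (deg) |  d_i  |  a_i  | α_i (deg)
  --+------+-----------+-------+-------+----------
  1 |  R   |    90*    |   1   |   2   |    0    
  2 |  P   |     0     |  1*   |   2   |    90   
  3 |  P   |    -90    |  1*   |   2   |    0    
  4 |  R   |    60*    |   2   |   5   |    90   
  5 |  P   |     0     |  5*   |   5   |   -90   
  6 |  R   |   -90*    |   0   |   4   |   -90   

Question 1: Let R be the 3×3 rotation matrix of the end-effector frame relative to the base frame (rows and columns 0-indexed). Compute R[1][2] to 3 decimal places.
0.866

End-effector z-axis (col 2 of R) = (0.0000,0.8660,-0.5000)
R[1][2] = 0.8660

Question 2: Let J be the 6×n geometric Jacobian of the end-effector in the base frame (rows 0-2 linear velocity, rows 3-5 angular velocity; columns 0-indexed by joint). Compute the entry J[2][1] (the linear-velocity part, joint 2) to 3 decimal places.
prismatic axis z_1 = (0.0000,0.0000,1.0000)
J_v[:, 1] = z_1; J_ω[:, 1] = (0,0,0)
entry J[2][1] = 1.0000

1.000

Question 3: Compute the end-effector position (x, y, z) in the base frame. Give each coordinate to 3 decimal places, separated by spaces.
3.000 8.160 -12.794

after link 1: o_1 = (0.0000, 2.0000, 1.0000)
after link 2: o_2 = (0.0000, 4.0000, 2.0000)
after link 3: o_3 = (1.0000, 4.0000, 0.0000)
after link 4: o_4 = (3.0000, 8.3301, -2.5000)
after link 5: o_5 = (3.0000, 10.1603, -9.3301)
after link 6: o_6 = (3.0000, 8.1603, -12.7942)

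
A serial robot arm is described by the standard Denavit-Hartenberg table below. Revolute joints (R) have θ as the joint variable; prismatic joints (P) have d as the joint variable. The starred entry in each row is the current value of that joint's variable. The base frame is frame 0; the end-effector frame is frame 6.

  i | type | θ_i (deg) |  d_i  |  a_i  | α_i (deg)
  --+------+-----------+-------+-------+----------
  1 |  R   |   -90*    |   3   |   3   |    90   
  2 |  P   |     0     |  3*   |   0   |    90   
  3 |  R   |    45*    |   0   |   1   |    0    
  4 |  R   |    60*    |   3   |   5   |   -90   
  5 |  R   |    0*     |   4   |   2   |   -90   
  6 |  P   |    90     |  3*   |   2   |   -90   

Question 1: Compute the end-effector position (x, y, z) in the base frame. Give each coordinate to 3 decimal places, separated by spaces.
-9.951 0.036 3.000

after link 1: o_1 = (0.0000, -3.0000, 3.0000)
after link 2: o_2 = (-3.0000, -3.0000, 3.0000)
after link 3: o_3 = (-3.7071, -3.7071, 3.0000)
after link 4: o_4 = (-8.5367, -2.4130, 0.0000)
after link 5: o_5 = (-9.4333, 1.9683, 0.0000)
after link 6: o_6 = (-9.9509, 0.0365, 3.0000)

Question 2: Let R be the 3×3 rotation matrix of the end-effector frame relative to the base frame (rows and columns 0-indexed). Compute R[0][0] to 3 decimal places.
-0.259

End-effector x-axis (col 0 of R) = (-0.2588,-0.9659,0.0000)
R[0][0] = -0.2588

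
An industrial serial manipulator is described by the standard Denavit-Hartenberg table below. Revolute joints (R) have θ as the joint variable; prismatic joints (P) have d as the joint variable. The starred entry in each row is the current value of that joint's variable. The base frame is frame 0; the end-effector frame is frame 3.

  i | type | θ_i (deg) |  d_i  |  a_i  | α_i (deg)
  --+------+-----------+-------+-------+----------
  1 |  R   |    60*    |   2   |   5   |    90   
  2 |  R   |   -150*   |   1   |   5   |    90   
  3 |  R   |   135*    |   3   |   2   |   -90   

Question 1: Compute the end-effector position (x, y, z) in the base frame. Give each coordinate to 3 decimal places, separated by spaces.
after link 1: o_1 = (2.5000, 4.3301, 2.0000)
after link 2: o_2 = (1.2010, 0.0801, -0.5000)
after link 3: o_3 = (2.2881, -0.8654, 2.8052)

2.288 -0.865 2.805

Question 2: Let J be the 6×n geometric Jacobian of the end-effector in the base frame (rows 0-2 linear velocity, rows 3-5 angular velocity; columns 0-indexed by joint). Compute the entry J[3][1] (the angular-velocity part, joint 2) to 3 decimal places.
0.866

axis z_1 = (0.8660,-0.5000,0.0000); lever o_n−o_1 = (-0.2119,-5.1955,0.8052)
cross product → J_v[:, 1] = (-0.4026,-0.6973,-4.6054)
J_ω[:, 1] = z_1
entry J[3][1] = 0.8660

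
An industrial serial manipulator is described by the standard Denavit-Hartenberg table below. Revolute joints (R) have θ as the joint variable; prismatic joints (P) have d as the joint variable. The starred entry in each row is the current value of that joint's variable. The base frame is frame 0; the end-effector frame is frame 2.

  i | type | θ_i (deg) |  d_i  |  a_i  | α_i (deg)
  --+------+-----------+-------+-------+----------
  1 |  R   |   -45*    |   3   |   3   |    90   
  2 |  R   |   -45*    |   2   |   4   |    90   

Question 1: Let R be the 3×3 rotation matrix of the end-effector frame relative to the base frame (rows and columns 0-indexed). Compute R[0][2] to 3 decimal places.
-0.500

End-effector z-axis (col 2 of R) = (-0.5000,0.5000,-0.7071)
R[0][2] = -0.5000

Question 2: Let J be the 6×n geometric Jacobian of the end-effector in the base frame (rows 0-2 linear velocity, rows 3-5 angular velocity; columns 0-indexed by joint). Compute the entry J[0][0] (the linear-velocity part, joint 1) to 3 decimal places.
5.536

axis z_0 = ẑ; lever o_n−o_0 = (2.7071,-5.5355,0.1716)
cross product → J_v[:, 0] = (5.5355,2.7071,-0.0000)
J_ω[:, 0] = z_0
entry J[0][0] = 5.5355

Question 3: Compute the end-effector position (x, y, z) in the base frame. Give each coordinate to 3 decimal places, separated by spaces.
2.707 -5.536 0.172

after link 1: o_1 = (2.1213, -2.1213, 3.0000)
after link 2: o_2 = (2.7071, -5.5355, 0.1716)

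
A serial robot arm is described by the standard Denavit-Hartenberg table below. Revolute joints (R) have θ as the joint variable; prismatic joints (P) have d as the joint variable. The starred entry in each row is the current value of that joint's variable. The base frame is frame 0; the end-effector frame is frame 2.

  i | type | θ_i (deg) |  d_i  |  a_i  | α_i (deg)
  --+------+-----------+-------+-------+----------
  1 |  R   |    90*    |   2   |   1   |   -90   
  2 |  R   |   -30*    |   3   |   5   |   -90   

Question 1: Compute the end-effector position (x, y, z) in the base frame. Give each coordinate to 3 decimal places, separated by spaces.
after link 1: o_1 = (0.0000, 1.0000, 2.0000)
after link 2: o_2 = (-3.0000, 5.3301, 4.5000)

-3.000 5.330 4.500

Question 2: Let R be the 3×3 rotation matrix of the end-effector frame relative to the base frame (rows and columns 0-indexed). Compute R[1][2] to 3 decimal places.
End-effector z-axis (col 2 of R) = (-0.0000,0.5000,-0.8660)
R[1][2] = 0.5000

0.500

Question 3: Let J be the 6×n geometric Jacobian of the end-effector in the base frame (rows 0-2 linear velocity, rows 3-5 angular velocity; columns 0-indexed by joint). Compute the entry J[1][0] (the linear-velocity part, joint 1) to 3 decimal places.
axis z_0 = ẑ; lever o_n−o_0 = (-3.0000,5.3301,4.5000)
cross product → J_v[:, 0] = (-5.3301,-3.0000,0.0000)
J_ω[:, 0] = z_0
entry J[1][0] = -3.0000

-3.000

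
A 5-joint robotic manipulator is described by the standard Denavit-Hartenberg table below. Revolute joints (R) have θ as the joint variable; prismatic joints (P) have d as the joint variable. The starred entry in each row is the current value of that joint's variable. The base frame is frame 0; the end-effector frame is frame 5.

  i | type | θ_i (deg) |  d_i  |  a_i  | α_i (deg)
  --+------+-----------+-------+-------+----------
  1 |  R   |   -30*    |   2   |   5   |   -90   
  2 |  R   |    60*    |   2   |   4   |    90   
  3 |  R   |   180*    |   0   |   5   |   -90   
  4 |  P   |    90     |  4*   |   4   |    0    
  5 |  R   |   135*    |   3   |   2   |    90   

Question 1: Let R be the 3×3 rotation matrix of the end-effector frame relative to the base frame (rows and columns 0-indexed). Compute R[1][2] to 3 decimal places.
0.129

End-effector z-axis (col 2 of R) = (-0.2241,0.1294,-0.9659)
R[1][2] = 0.1294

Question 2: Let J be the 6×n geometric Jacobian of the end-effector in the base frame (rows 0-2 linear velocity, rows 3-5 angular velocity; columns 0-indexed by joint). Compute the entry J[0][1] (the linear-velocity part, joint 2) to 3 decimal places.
axis z_1 = (0.5000,0.8660,0.0000); lever o_n−o_1 = (-4.2600,-3.3140,-1.6516)
cross product → J_v[:, 1] = (-1.4303,0.8258,2.0322)
J_ω[:, 1] = z_1
entry J[0][1] = -1.4303

-1.430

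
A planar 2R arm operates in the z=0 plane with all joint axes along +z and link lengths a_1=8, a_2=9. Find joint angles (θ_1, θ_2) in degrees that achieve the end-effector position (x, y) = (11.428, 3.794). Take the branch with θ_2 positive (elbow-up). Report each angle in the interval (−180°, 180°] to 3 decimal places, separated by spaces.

cos θ_2 = (144.9936−8²−9²)/(2·8·9) = -0.0000; θ_2 = 90.0025° (elbow-up)
β = atan2(3.7940,11.4280) = 18.3657°; ψ = atan2(9.0000,7.9996) = 48.3679°
θ_1 = β − ψ = -30.0021°

-30.002 90.003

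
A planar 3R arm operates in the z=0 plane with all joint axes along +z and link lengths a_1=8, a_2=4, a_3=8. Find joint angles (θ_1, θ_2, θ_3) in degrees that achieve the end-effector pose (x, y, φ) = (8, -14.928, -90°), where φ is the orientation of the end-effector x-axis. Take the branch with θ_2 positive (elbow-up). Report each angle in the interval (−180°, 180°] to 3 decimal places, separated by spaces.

wrist centre = target − a_3·(cos φ, sin φ) = (8.0000, -6.9280)
cos θ_2 = (111.9972−8²−4²)/(2·8·4) = 0.5000; θ_2 = 60.0029° (elbow-up)
β = atan2(-6.9280,8.0000) = -40.8926°; ψ = atan2(3.4642,9.9998) = 19.1074°
θ_1 = β − ψ = -60.0000°
θ_3 = φ − θ_1 − θ_2 = -90.0029° (wrapped to (-180°,180°])

-60.000 60.003 -90.003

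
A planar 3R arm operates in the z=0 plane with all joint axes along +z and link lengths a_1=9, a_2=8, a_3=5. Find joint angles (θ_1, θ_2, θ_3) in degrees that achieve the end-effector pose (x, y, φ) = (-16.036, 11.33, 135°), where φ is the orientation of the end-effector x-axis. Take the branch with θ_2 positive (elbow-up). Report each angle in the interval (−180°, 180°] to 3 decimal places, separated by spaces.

wrist centre = target − a_3·(cos φ, sin φ) = (-12.5005, 7.7945)
cos θ_2 = (217.0154−9²−8²)/(2·9·8) = 0.5001; θ_2 = 59.9929° (elbow-up)
β = atan2(7.7945,-12.5005) = 148.0551°; ψ = atan2(6.9277,13.0009) = 28.0516°
θ_1 = β − ψ = 120.0034°
θ_3 = φ − θ_1 − θ_2 = -44.9964° (wrapped to (-180°,180°])

120.003 59.993 -44.996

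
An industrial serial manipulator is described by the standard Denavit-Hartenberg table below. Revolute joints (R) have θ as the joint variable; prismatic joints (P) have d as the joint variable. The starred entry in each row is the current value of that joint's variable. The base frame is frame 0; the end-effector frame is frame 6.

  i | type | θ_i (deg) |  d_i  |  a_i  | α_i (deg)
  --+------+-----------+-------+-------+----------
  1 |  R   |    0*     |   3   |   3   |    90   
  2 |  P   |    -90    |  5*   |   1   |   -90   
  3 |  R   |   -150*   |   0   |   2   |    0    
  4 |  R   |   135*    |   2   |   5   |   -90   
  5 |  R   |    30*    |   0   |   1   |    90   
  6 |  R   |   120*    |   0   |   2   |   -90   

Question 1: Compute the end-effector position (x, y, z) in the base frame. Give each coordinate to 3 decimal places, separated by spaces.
after link 1: o_1 = (3.0000, 0.0000, 3.0000)
after link 2: o_2 = (3.0000, -5.0000, 2.0000)
after link 3: o_3 = (3.0000, -6.0000, 3.7321)
after link 4: o_4 = (5.0000, -7.2941, -1.0976)
after link 5: o_5 = (4.5000, -7.5182, -1.9341)
after link 6: o_6 = (5.0000, -5.6211, -1.5459)

5.000 -5.621 -1.546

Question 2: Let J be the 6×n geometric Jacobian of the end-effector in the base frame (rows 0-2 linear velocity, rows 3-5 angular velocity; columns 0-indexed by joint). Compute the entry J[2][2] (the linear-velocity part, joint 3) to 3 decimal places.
axis z_2 = (1.0000,-0.0000,0.0000); lever o_n−o_2 = (2.0000,-0.6211,-3.5459)
cross product → J_v[:, 2] = (0.0000,3.5459,-0.6211)
J_ω[:, 2] = z_2
entry J[2][2] = -0.6211

-0.621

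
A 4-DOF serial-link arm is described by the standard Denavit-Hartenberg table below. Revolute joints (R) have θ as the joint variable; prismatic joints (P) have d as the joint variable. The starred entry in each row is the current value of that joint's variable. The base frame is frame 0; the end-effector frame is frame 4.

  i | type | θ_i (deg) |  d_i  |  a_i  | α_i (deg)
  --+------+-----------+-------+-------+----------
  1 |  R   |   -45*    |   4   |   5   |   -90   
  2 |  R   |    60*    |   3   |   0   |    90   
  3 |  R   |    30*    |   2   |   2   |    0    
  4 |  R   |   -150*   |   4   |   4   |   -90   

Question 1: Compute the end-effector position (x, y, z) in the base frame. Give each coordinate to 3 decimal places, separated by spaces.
7.494 -6.736 7.232

after link 1: o_1 = (3.5355, -3.5355, 4.0000)
after link 2: o_2 = (5.6569, -1.4142, 4.0000)
after link 3: o_3 = (8.2011, -2.5442, 3.5000)
after link 4: o_4 = (7.4940, -6.7361, 7.2321)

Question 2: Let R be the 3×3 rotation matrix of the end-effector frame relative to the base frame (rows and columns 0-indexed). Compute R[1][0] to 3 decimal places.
-0.436

End-effector x-axis (col 0 of R) = (-0.7891,-0.4356,0.4330)
R[1][0] = -0.4356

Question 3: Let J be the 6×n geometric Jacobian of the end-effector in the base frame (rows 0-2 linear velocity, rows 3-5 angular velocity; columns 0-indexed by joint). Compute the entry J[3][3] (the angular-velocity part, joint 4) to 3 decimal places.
axis z_3 = (0.6124,-0.6124,0.5000); lever o_n−o_3 = (-0.7071,-4.1919,3.7321)
cross product → J_v[:, 3] = (-0.1895,-2.6390,-3.0000)
J_ω[:, 3] = z_3
entry J[3][3] = 0.6124

0.612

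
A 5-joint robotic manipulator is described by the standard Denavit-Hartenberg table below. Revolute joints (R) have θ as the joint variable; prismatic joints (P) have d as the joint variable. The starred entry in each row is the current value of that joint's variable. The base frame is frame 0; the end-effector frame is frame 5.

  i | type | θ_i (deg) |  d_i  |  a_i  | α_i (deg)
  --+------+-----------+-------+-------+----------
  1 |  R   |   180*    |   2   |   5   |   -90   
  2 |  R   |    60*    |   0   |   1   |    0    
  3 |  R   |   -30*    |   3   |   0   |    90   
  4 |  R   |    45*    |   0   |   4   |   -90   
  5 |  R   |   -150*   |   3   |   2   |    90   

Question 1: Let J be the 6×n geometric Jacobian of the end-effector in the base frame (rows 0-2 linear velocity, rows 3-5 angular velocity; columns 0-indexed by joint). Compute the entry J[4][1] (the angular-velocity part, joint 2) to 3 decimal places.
-1.000

axis z_1 = (-0.0000,-1.0000,0.0000); lever o_n−o_1 = (-0.5517,-6.7250,0.2588)
cross product → J_v[:, 1] = (-0.2588,-0.0000,-0.5517)
J_ω[:, 1] = z_1
entry J[4][1] = -1.0000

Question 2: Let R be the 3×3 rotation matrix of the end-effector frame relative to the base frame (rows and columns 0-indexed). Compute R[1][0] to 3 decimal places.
0.612

End-effector x-axis (col 0 of R) = (0.2803,0.6124,0.7392)
R[1][0] = 0.6124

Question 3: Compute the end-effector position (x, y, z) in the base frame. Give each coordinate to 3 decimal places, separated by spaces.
after link 1: o_1 = (-5.0000, 0.0000, 2.0000)
after link 2: o_2 = (-5.5000, 0.0000, 1.1340)
after link 3: o_3 = (-5.5000, -3.0000, 1.1340)
after link 4: o_4 = (-7.9495, -5.8284, -0.2802)
after link 5: o_5 = (-5.5517, -6.7250, 2.2588)

-5.552 -6.725 2.259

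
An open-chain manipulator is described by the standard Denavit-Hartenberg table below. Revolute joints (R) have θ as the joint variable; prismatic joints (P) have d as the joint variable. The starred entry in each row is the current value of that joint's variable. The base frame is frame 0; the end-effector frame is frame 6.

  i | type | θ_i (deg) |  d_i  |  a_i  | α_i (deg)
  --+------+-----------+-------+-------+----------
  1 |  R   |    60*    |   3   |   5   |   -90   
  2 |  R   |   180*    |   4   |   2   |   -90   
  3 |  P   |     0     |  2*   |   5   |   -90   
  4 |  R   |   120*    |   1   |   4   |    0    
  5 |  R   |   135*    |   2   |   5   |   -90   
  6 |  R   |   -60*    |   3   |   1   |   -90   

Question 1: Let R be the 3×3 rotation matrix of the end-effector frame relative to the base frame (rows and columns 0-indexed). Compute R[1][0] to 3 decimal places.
-0.321

End-effector x-axis (col 0 of R) = (0.8147,-0.3209,0.4830)
R[1][0] = -0.3209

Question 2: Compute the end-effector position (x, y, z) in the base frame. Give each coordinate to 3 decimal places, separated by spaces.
after link 1: o_1 = (2.5000, 4.3301, 3.0000)
after link 2: o_2 = (-1.9641, 4.5981, 3.0000)
after link 3: o_3 = (-4.4641, 0.2679, 5.0000)
after link 4: o_4 = (-2.5981, 1.5000, 1.5359)
after link 5: o_5 = (-0.2190, 1.6207, 6.3655)
after link 6: o_6 = (-0.8532, -1.2098, 7.6249)

-0.853 -1.210 7.625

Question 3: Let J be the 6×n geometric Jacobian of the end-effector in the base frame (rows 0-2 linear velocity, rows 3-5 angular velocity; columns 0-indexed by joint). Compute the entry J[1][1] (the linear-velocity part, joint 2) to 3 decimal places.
axis z_1 = (-0.8660,0.5000,0.0000); lever o_n−o_1 = (-3.3532,-5.5399,4.6249)
cross product → J_v[:, 1] = (2.3125,4.0053,6.4743)
J_ω[:, 1] = z_1
entry J[1][1] = 4.0053

4.005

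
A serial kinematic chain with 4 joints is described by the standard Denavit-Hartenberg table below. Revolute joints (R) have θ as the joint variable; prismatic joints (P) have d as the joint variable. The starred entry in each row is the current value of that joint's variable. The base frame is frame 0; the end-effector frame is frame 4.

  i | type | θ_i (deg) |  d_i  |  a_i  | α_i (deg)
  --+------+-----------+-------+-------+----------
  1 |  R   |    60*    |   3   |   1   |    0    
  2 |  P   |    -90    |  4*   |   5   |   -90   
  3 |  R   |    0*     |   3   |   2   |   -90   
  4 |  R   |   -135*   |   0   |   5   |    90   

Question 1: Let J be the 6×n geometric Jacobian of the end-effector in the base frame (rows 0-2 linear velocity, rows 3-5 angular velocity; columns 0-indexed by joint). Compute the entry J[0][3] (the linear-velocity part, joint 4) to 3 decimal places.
axis z_3 = (0.0000,0.0000,-1.0000); lever o_n−o_3 = (-1.2941,4.8296,0.0000)
cross product → J_v[:, 3] = (4.8296,1.2941,0.0000)
J_ω[:, 3] = z_3
entry J[0][3] = 4.8296

4.830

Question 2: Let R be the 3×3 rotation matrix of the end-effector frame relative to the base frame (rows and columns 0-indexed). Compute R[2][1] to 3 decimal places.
-1.000

End-effector y-axis (col 1 of R) = (0.0000,0.0000,-1.0000)
R[2][1] = -1.0000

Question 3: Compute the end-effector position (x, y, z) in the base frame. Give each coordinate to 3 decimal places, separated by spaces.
6.768 4.794 7.000

after link 1: o_1 = (0.5000, 0.8660, 3.0000)
after link 2: o_2 = (4.8301, -1.6340, 7.0000)
after link 3: o_3 = (8.0622, -0.0359, 7.0000)
after link 4: o_4 = (6.7681, 4.7937, 7.0000)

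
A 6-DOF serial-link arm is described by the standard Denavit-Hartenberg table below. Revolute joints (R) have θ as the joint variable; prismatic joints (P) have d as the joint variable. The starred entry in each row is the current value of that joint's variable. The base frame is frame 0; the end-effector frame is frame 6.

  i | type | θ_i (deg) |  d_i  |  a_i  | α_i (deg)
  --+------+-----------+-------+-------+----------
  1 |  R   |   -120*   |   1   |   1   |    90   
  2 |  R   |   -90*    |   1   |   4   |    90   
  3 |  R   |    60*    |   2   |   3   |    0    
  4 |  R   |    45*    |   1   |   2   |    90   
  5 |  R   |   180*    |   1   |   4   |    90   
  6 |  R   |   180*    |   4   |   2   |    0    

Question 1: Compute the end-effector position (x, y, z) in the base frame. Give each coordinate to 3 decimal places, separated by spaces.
after link 1: o_1 = (-0.5000, -0.8660, 1.0000)
after link 2: o_2 = (-1.3660, -0.3660, -3.0000)
after link 3: o_3 = (-2.6160, 2.6651, -4.5000)
after link 4: o_4 = (-3.7891, 4.4970, -3.9824)
after link 5: o_5 = (-0.6671, 2.6946, -5.9836)
after link 6: o_6 = (-0.3402, 7.1246, -5.4659)

-0.340 7.125 -5.466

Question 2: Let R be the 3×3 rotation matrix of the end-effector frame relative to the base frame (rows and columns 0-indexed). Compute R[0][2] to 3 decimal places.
0.500

End-effector z-axis (col 2 of R) = (0.5000,0.8660,-0.0000)
R[0][2] = 0.5000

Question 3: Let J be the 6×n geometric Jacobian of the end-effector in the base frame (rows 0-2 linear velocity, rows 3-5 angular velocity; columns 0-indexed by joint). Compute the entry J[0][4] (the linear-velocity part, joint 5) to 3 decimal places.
2.346

axis z_4 = (-0.2241,0.1294,-0.9659); lever o_n−o_4 = (3.4489,2.6276,-1.4836)
cross product → J_v[:, 4] = (2.3461,-3.6639,-1.0353)
J_ω[:, 4] = z_4
entry J[0][4] = 2.3461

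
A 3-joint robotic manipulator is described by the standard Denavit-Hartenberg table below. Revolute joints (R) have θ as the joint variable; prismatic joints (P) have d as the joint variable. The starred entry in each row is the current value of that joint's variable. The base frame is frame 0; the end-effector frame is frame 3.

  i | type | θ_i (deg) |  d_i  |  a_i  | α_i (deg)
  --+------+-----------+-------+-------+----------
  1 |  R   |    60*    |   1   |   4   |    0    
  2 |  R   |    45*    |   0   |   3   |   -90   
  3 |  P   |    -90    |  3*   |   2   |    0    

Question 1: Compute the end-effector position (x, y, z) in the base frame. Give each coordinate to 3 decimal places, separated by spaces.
after link 1: o_1 = (2.0000, 3.4641, 1.0000)
after link 2: o_2 = (1.2235, 6.3619, 1.0000)
after link 3: o_3 = (-1.6742, 5.5854, 3.0000)

-1.674 5.585 3.000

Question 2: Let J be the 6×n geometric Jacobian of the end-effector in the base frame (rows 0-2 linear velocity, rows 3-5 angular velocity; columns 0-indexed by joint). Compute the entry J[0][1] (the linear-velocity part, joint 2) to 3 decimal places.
axis z_1 = (0.0000,0.0000,1.0000); lever o_n−o_1 = (-3.6742,2.1213,2.0000)
cross product → J_v[:, 1] = (-2.1213,-3.6742,0.0000)
J_ω[:, 1] = z_1
entry J[0][1] = -2.1213

-2.121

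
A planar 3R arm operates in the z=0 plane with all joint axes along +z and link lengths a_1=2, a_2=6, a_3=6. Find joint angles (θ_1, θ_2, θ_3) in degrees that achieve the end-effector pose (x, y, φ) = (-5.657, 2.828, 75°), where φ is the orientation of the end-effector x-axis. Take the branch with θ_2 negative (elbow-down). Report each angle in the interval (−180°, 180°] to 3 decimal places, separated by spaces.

-135.014 -29.978 -120.008

wrist centre = target − a_3·(cos φ, sin φ) = (-7.2099, -2.9676)
cos θ_2 = (60.7892−2²−6²)/(2·2·6) = 0.8662; θ_2 = -29.9779° (elbow-down)
β = atan2(-2.9676,-7.2099) = -157.6282°; ψ = atan2(-2.9980,7.1973) = -22.6138°
θ_1 = β − ψ = -135.0144°
θ_3 = φ − θ_1 − θ_2 = -120.0077° (wrapped to (-180°,180°])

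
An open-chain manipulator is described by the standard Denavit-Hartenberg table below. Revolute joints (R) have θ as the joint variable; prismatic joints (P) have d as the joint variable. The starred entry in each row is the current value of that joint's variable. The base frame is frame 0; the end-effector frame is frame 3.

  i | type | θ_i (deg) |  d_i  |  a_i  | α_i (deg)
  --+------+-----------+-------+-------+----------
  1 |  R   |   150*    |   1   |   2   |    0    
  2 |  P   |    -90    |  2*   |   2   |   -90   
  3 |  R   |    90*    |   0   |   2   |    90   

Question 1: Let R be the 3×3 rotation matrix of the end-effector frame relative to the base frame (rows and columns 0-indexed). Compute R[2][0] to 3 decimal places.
End-effector x-axis (col 0 of R) = (-0.0000,0.0000,-1.0000)
R[2][0] = -1.0000

-1.000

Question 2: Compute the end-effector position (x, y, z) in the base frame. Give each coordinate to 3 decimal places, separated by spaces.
after link 1: o_1 = (-1.7321, 1.0000, 1.0000)
after link 2: o_2 = (-0.7321, 2.7321, 3.0000)
after link 3: o_3 = (-0.7321, 2.7321, 1.0000)

-0.732 2.732 1.000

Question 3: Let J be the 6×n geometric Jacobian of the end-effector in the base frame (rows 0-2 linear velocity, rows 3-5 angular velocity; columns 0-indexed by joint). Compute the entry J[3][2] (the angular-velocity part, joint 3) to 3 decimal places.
axis z_2 = (-0.8660,0.5000,0.0000); lever o_n−o_2 = (0.0000,0.0000,-2.0000)
cross product → J_v[:, 2] = (-1.0000,-1.7321,-0.0000)
J_ω[:, 2] = z_2
entry J[3][2] = -0.8660

-0.866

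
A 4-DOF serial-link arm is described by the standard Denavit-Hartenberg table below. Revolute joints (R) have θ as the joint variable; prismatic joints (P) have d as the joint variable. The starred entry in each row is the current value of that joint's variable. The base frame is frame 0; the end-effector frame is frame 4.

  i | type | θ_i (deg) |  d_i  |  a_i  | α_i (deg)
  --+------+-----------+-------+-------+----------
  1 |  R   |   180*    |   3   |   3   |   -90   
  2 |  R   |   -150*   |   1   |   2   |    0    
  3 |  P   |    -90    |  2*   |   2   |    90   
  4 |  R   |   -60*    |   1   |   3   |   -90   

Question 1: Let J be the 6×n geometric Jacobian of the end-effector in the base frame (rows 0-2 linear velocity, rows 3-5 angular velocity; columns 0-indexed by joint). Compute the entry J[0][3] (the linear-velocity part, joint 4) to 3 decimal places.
1.299

axis z_3 = (-0.8660,0.0000,-0.5000); lever o_n−o_3 = (-0.1160,2.5981,-1.7990)
cross product → J_v[:, 3] = (1.2990,-1.5000,-2.2500)
J_ω[:, 3] = z_3
entry J[0][3] = 1.2990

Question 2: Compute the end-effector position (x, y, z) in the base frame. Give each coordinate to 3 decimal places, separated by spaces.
-0.384 -0.402 0.469

after link 1: o_1 = (-3.0000, 0.0000, 3.0000)
after link 2: o_2 = (-1.2679, -1.0000, 4.0000)
after link 3: o_3 = (-0.2679, -3.0000, 2.2679)
after link 4: o_4 = (-0.3840, -0.4019, 0.4689)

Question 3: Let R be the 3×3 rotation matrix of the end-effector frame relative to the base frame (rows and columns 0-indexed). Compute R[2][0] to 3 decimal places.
-0.433

End-effector x-axis (col 0 of R) = (0.2500,0.8660,-0.4330)
R[2][0] = -0.4330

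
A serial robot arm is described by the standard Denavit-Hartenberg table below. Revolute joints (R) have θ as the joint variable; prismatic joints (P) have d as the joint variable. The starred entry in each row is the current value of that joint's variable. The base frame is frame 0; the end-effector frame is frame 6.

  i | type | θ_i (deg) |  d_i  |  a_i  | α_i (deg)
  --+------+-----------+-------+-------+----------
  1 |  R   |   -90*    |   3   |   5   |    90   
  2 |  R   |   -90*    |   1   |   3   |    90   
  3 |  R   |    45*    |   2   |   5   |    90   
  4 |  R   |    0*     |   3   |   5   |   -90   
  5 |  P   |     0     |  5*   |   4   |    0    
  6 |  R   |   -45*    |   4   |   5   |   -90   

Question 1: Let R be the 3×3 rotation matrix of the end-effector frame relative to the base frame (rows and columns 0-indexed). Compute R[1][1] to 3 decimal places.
End-effector y-axis (col 1 of R) = (0.0000,-1.0000,0.0000)
R[1][1] = -1.0000

-1.000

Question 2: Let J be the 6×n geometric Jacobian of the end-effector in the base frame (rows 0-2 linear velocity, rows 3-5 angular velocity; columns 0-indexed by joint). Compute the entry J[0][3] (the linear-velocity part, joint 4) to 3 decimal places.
6.364

axis z_3 = (0.7071,0.0000,-0.7071); lever o_n−o_3 = (-4.2426,9.0000,-13.4853)
cross product → J_v[:, 3] = (6.3640,12.5355,6.3640)
J_ω[:, 3] = z_3
entry J[0][3] = 6.3640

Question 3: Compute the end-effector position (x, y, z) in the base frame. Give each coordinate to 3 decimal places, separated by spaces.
-8.778 6.000 -17.021

after link 1: o_1 = (0.0000, -5.0000, 3.0000)
after link 2: o_2 = (-1.0000, -5.0000, 0.0000)
after link 3: o_3 = (-4.5355, -3.0000, -3.5355)
after link 4: o_4 = (-5.9497, -3.0000, -9.1924)
after link 5: o_5 = (-8.7782, 2.0000, -12.0208)
after link 6: o_6 = (-8.7782, 6.0000, -17.0208)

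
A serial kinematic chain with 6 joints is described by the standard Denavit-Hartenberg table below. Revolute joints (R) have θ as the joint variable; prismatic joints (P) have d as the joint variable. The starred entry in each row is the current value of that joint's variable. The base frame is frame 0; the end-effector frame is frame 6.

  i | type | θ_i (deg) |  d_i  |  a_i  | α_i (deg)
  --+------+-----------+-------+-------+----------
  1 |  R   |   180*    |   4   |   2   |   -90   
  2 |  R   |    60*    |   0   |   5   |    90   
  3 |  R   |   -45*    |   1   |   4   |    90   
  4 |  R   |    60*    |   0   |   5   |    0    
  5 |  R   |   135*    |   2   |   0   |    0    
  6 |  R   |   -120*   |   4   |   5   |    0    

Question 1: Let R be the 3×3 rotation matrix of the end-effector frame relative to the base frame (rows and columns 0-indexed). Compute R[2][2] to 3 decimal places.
End-effector z-axis (col 2 of R) = (0.3536,0.7071,0.6124)
R[2][2] = 0.6124

0.612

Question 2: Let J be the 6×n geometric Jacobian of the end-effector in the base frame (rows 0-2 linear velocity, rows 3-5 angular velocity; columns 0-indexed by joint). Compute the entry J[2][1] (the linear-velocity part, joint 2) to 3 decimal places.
-11.933

axis z_1 = (-0.0000,-1.0000,0.0000); lever o_n−o_1 = (-11.9329,9.7539,-0.3489)
cross product → J_v[:, 1] = (0.3489,-0.0000,-11.9329)
J_ω[:, 1] = z_1
entry J[2][1] = -11.9329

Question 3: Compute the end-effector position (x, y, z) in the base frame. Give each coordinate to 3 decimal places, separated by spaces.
-13.933 9.754 3.651

after link 1: o_1 = (-2.0000, 0.0000, 4.0000)
after link 2: o_2 = (-4.5000, 0.0000, -0.3301)
after link 3: o_3 = (-6.7802, 2.8284, -2.2796)
after link 4: o_4 = (-11.4141, 4.5962, -1.6455)
after link 5: o_5 = (-10.7070, 6.0104, -0.4207)
after link 6: o_6 = (-13.9329, 9.7539, 3.6511)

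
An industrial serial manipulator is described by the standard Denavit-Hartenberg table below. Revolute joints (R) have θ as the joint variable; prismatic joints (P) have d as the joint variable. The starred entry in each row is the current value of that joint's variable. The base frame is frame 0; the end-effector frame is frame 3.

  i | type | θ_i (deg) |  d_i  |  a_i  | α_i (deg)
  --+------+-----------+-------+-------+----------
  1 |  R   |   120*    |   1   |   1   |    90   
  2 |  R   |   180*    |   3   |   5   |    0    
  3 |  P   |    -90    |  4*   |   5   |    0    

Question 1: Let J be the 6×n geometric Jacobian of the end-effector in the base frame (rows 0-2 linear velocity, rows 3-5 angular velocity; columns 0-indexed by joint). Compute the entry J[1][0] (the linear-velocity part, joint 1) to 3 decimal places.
axis z_0 = ẑ; lever o_n−o_0 = (8.0622,0.0359,6.0000)
cross product → J_v[:, 0] = (-0.0359,8.0622,0.0000)
J_ω[:, 0] = z_0
entry J[1][0] = 8.0622

8.062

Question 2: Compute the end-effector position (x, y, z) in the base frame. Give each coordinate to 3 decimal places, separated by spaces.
after link 1: o_1 = (-0.5000, 0.8660, 1.0000)
after link 2: o_2 = (4.5981, -1.9641, 1.0000)
after link 3: o_3 = (8.0622, 0.0359, 6.0000)

8.062 0.036 6.000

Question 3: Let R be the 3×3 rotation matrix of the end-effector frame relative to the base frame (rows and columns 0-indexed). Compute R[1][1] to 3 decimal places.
End-effector y-axis (col 1 of R) = (0.5000,-0.8660,0.0000)
R[1][1] = -0.8660

-0.866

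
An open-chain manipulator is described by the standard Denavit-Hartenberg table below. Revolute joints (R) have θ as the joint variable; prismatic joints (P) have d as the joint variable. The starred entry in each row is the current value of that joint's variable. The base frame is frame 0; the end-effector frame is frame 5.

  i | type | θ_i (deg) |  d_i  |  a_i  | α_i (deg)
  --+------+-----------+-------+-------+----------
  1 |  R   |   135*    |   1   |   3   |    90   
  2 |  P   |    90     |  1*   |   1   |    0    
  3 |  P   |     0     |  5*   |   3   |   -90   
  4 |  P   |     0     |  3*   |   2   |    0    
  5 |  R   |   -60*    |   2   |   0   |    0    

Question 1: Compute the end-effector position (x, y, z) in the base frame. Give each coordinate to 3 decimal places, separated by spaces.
after link 1: o_1 = (-2.1213, 2.1213, 1.0000)
after link 2: o_2 = (-1.4142, 2.8284, 2.0000)
after link 3: o_3 = (2.1213, 6.3640, 5.0000)
after link 4: o_4 = (4.2426, 4.2426, 7.0000)
after link 5: o_5 = (5.6569, 2.8284, 7.0000)

5.657 2.828 7.000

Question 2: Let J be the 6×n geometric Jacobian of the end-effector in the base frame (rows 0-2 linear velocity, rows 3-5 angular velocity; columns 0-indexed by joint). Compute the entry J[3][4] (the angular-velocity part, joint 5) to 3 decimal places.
0.707

axis z_4 = (0.7071,-0.7071,0.0000); lever o_n−o_4 = (1.4142,-1.4142,0.0000)
cross product → J_v[:, 4] = (0.0000,0.0000,0.0000)
J_ω[:, 4] = z_4
entry J[3][4] = 0.7071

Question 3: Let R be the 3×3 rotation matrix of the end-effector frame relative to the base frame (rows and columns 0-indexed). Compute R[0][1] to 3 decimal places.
-0.354

End-effector y-axis (col 1 of R) = (-0.3536,-0.3536,0.8660)
R[0][1] = -0.3536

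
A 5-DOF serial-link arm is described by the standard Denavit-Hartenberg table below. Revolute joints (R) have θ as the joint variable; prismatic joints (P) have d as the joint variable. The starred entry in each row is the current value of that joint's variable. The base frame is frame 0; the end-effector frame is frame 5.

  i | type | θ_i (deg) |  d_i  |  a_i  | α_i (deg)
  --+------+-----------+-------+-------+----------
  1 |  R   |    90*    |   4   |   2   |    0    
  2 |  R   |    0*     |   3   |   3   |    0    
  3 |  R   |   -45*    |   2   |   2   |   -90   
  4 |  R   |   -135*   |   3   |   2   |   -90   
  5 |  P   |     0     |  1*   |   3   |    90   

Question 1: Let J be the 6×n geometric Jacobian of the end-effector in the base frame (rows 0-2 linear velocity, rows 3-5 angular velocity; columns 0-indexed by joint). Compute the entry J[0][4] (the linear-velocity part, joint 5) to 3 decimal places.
prismatic axis z_4 = (0.5000,0.5000,0.7071)
J_v[:, 4] = z_4; J_ω[:, 4] = (0,0,0)
entry J[0][4] = 0.5000

0.500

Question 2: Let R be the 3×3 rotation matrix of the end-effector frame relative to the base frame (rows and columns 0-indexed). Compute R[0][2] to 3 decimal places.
End-effector z-axis (col 2 of R) = (-0.7071,0.7071,0.0000)
R[0][2] = -0.7071

-0.707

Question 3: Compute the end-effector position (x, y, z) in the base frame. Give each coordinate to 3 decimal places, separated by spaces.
after link 1: o_1 = (0.0000, 2.0000, 4.0000)
after link 2: o_2 = (0.0000, 5.0000, 7.0000)
after link 3: o_3 = (1.4142, 6.4142, 9.0000)
after link 4: o_4 = (-1.7071, 7.5355, 10.4142)
after link 5: o_5 = (-2.7071, 6.5355, 13.2426)

-2.707 6.536 13.243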